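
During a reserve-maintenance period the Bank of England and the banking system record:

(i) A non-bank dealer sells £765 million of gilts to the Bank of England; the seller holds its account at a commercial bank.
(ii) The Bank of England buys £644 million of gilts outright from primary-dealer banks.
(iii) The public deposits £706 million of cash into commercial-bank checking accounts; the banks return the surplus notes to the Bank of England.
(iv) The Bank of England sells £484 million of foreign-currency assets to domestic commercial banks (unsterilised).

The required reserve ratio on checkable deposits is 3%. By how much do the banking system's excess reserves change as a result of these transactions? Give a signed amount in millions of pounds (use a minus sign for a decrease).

+£1586.87 million

Asset purchase (from non-banks) £765 million: reserves +£765M, deposits +£765M.
OMO purchase (from banks) £644 million: reserves +£644M, deposits 0.
Currency deposit £706 million: reserves +£706M, deposits +£706M.
FX sale £484 million: reserves −£484M, deposits 0.
Totals: Δreserves = +£1631M, Δdeposits = +£1471M.
Δrequired reserves = 3% × +£1471M = +£44.13M.
Δexcess reserves = Δreserves − Δrequired = +£1631M − (+£44.13M) = +£1586.87 million.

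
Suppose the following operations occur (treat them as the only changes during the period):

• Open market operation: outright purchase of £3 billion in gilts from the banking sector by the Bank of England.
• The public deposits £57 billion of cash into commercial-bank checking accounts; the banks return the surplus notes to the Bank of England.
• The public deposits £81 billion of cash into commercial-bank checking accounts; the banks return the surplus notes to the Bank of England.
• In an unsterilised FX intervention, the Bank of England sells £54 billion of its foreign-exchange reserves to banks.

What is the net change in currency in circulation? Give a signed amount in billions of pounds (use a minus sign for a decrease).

Bank of England balance sheet:
  Assets:      Securities +£3B, Foreign assets −£54B
  Liabilities: Bank reserves +£87B, Currency in circulation −£138B
Commercial banking system:
  Assets:      Reserves at CB +£87B, Securities −£3B, Foreign assets +£54B
  Liabilities: Checkable deposits +£138B
So the change in currency in circulation is -£138 billion.

-£138 billion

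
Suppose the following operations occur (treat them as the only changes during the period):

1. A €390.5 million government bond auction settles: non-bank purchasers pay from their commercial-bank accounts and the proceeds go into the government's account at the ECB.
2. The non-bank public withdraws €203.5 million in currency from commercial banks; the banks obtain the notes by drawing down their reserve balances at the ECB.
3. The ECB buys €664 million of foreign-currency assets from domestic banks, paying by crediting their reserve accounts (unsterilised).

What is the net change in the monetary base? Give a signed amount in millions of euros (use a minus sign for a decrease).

+€273.5 million

Government account inflow €390.5 million: reserves shift to a non-base liability → −€390.5M.
Currency withdrawal €203.5 million: just a shift between currency and reserves — both are base money → 0.
FX purchase €664 million: ECB balance sheet expands → +€664M.
Net: −390.5 + 0 + 664 = +€273.5 million.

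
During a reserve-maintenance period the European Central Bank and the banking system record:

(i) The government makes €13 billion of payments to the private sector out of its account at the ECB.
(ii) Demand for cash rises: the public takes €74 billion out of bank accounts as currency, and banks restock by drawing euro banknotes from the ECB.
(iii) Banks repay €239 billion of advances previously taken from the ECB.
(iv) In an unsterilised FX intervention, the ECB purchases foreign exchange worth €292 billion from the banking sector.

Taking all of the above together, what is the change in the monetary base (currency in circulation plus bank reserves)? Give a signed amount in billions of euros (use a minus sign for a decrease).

Government spending €13 billion: a non-base liability converts back to reserves → +€13B.
Currency withdrawal €74 billion: just a shift between currency and reserves — both are base money → 0.
Discount-window repayment €239 billion: ECB balance sheet contracts → −€239B.
FX purchase €292 billion: ECB balance sheet expands → +€292B.
Net: 13 + 0 − 239 + 292 = +€66 billion.

+€66 billion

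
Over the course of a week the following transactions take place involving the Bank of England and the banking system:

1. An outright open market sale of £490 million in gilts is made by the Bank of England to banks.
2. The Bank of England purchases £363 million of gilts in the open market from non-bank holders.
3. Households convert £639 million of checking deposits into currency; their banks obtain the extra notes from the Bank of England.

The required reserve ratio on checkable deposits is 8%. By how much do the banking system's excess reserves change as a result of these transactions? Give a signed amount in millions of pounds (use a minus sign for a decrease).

OMO sale (to banks) £490 million: reserves −£490M, deposits 0.
Asset purchase (from non-banks) £363 million: reserves +£363M, deposits +£363M.
Currency withdrawal £639 million: reserves −£639M, deposits −£639M.
Totals: Δreserves = −£766M, Δdeposits = −£276M.
Δrequired reserves = 8% × −£276M = −£22.08M.
Δexcess reserves = Δreserves − Δrequired = −£766M − (−£22.08M) = -£743.92 million.

-£743.92 million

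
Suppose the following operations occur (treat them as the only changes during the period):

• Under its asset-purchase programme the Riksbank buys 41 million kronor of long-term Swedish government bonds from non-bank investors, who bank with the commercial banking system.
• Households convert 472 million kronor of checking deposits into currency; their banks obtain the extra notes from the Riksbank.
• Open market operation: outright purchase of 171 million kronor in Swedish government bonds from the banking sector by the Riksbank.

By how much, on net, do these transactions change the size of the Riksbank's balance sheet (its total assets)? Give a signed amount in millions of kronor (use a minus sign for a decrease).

Asset purchase (from non-banks) 41 million kronor: a Riksbank asset is acquired → +41M.
Currency withdrawal 472 million kronor: only the composition of liabilities changes → 0.
OMO purchase (from banks) 171 million kronor: a Riksbank asset is acquired → +171M.
Net: 41 + 0 + 171 = +212 million.

+212 million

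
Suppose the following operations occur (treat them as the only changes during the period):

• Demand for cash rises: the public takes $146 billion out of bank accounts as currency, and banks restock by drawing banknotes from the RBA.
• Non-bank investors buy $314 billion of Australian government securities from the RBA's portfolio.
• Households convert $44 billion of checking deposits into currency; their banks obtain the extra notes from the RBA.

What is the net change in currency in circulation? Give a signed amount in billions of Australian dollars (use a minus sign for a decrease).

+$190 billion

RBA balance sheet:
  Assets:      Securities −$314B
  Liabilities: Bank reserves −$504B, Currency in circulation +$190B
Commercial banking system:
  Assets:      Reserves at CB −$504B
  Liabilities: Checkable deposits −$504B
So the change in currency in circulation is +$190 billion.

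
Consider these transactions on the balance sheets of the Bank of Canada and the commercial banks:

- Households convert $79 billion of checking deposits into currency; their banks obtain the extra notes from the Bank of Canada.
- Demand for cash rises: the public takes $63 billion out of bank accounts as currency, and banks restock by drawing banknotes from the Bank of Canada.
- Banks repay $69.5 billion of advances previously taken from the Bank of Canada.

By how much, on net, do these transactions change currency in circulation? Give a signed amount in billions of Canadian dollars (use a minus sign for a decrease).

+$142 billion

Bank of Canada balance sheet:
  Assets:      Loans to banks −$69.5B
  Liabilities: Bank reserves −$211.5B, Currency in circulation +$142B
So the change in currency in circulation is +$142 billion.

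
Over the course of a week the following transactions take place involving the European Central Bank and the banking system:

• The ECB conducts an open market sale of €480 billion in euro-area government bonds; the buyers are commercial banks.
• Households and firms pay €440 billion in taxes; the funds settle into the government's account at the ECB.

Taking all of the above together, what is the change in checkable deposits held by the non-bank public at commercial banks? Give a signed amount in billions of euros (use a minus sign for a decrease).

OMO sale (to banks) €480 billion: the counterparty is a bank, so public deposits are unchanged → 0.
Government account inflow €440 billion: non-bank counterparties' bank balances fall → −€440B.
Net: 0 − 440 = -€440 billion.

-€440 billion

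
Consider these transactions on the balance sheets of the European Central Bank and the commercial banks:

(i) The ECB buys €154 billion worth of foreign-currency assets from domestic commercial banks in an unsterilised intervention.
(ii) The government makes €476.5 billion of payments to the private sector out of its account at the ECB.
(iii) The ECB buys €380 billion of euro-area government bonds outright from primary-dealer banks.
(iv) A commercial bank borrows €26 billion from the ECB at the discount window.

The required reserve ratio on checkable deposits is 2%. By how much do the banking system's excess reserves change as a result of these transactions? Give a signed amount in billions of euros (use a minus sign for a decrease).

+€1026.97 billion

FX purchase €154 billion: reserves +€154B, deposits 0.
Government spending €476.5 billion: reserves +€476.5B, deposits +€476.5B.
OMO purchase (from banks) €380 billion: reserves +€380B, deposits 0.
Discount-window loan €26 billion: reserves +€26B, deposits 0.
Totals: Δreserves = +€1036.5B, Δdeposits = +€476.5B.
Δrequired reserves = 2% × +€476.5B = +€9.53B.
Δexcess reserves = Δreserves − Δrequired = +€1036.5B − (+€9.53B) = +€1026.97 billion.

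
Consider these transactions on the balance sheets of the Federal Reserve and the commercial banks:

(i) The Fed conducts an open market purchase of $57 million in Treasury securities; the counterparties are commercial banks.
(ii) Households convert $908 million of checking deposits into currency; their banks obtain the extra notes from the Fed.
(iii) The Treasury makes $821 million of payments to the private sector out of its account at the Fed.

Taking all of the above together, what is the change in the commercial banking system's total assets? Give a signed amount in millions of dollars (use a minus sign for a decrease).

Fed balance sheet:
  Assets:      Securities +$57M
  Liabilities: Bank reserves −$30M, Currency in circulation +$908M, Government deposits −$821M
Commercial banking system:
  Assets:      Reserves at CB −$30M, Securities −$57M
  Liabilities: Checkable deposits −$87M
Change in total bank assets = -$87 million.

-$87 million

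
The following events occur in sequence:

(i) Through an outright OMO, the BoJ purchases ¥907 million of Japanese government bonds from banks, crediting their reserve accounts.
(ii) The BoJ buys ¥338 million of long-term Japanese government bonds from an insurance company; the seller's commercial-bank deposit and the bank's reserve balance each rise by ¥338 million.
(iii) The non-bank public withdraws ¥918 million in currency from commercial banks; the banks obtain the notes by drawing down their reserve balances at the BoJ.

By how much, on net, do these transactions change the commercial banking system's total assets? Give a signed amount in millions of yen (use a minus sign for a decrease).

-¥580 million

OMO purchase (from banks) ¥907 million: just an asset swap on bank balance sheets → 0.
Asset purchase (from non-banks) ¥338 million: bank balance sheets expand → +¥338M.
Currency withdrawal ¥918 million: bank balance sheets shrink → −¥918M.
Net: 0 + 338 − 918 = -¥580 million.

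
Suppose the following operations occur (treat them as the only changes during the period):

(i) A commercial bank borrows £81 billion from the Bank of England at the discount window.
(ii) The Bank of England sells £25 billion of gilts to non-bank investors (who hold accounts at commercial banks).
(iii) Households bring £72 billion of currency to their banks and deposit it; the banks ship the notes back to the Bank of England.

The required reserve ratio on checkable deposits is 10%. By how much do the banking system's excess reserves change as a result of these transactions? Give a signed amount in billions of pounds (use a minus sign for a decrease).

Discount-window loan £81 billion: reserves +£81B, deposits 0.
Asset sale (to non-banks) £25 billion: reserves −£25B, deposits −£25B.
Currency deposit £72 billion: reserves +£72B, deposits +£72B.
Totals: Δreserves = +£128B, Δdeposits = +£47B.
Δrequired reserves = 10% × +£47B = +£4.7B.
Δexcess reserves = Δreserves − Δrequired = +£128B − (+£4.7B) = +£123.3 billion.

+£123.3 billion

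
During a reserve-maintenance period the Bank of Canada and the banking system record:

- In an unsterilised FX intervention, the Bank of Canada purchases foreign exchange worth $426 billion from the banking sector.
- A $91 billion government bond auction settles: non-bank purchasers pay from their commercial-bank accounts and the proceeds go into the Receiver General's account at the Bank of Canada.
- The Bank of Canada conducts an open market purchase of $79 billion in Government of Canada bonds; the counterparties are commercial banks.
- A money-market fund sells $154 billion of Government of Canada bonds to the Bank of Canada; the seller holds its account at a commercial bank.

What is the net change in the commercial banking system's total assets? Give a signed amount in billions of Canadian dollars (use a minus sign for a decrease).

FX purchase $426 billion: just an asset swap on bank balance sheets → 0.
Government account inflow $91 billion: bank balance sheets shrink → −$91B.
OMO purchase (from banks) $79 billion: just an asset swap on bank balance sheets → 0.
Asset purchase (from non-banks) $154 billion: bank balance sheets expand → +$154B.
Net: 0 − 91 + 0 + 154 = +$63 billion.

+$63 billion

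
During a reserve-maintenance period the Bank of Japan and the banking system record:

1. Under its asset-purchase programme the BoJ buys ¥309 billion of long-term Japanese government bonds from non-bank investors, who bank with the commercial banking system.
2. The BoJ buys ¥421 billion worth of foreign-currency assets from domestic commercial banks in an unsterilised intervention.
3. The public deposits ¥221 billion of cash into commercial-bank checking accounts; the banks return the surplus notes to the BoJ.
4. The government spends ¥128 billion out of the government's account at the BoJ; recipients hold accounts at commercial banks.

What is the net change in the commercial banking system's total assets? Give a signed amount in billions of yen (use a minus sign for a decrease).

BoJ balance sheet:
  Assets:      Securities +¥309B, Foreign assets +¥421B
  Liabilities: Bank reserves +¥1079B, Currency in circulation −¥221B, Government deposits −¥128B
Commercial banking system:
  Assets:      Reserves at CB +¥1079B, Foreign assets −¥421B
  Liabilities: Checkable deposits +¥658B
Change in total bank assets = +¥658 billion.

+¥658 billion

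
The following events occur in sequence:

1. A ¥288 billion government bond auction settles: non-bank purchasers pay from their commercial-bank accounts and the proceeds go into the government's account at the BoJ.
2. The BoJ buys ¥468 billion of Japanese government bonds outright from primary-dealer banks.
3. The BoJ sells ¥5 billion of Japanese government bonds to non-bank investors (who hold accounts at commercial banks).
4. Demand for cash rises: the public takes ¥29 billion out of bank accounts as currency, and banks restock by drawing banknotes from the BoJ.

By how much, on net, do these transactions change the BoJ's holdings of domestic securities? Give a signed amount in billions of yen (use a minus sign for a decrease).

Government account inflow ¥288 billion: the BoJ's securities portfolio is untouched → 0.
OMO purchase (from banks) ¥468 billion: securities added to the BoJ's portfolio → +¥468B.
Asset sale (to non-banks) ¥5 billion: securities removed from the BoJ's portfolio → −¥5B.
Currency withdrawal ¥29 billion: the BoJ's securities portfolio is untouched → 0.
Net: 0 + 468 − 5 + 0 = +¥463 billion.

+¥463 billion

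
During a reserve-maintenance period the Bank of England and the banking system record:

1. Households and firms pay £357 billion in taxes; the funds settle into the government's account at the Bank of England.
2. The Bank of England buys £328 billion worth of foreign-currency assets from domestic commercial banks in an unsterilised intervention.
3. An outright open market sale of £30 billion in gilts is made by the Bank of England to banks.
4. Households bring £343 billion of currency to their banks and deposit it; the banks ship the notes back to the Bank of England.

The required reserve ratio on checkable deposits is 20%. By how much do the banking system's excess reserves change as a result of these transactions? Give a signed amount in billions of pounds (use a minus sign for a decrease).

Government account inflow £357 billion: reserves −£357B, deposits −£357B.
FX purchase £328 billion: reserves +£328B, deposits 0.
OMO sale (to banks) £30 billion: reserves −£30B, deposits 0.
Currency deposit £343 billion: reserves +£343B, deposits +£343B.
Totals: Δreserves = +£284B, Δdeposits = −£14B.
Δrequired reserves = 20% × −£14B = −£2.8B.
Δexcess reserves = Δreserves − Δrequired = +£284B − (−£2.8B) = +£286.8 billion.

+£286.8 billion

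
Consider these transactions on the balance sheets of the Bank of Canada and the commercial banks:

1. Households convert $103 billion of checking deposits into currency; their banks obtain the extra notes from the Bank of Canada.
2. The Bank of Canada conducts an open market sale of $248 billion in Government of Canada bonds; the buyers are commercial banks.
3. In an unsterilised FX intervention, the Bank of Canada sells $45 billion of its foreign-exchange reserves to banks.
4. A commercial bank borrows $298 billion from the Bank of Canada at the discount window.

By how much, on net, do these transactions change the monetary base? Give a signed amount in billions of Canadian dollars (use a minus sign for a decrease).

+$5 billion

Bank of Canada balance sheet:
  Assets:      Securities −$248B, Loans to banks +$298B, Foreign assets −$45B
  Liabilities: Bank reserves −$98B, Currency in circulation +$103B
Commercial banking system:
  Assets:      Reserves at CB −$98B, Securities +$248B, Foreign assets +$45B
  Liabilities: Checkable deposits −$103B, Borrowings from CB +$298B
Monetary base = currency + reserves: +$103B + (−$98B) = +$5 billion.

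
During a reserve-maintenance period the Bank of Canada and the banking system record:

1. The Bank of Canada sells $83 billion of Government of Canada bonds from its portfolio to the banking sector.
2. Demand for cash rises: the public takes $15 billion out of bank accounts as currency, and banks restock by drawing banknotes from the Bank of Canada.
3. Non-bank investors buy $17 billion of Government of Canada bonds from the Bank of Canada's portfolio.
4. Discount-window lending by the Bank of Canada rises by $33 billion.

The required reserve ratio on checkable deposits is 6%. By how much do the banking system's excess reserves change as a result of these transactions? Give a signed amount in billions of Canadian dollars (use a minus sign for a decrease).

OMO sale (to banks) $83 billion: reserves −$83B, deposits 0.
Currency withdrawal $15 billion: reserves −$15B, deposits −$15B.
Asset sale (to non-banks) $17 billion: reserves −$17B, deposits −$17B.
Discount-window loan $33 billion: reserves +$33B, deposits 0.
Totals: Δreserves = −$82B, Δdeposits = −$32B.
Δrequired reserves = 6% × −$32B = −$1.92B.
Δexcess reserves = Δreserves − Δrequired = −$82B − (−$1.92B) = -$80.08 billion.

-$80.08 billion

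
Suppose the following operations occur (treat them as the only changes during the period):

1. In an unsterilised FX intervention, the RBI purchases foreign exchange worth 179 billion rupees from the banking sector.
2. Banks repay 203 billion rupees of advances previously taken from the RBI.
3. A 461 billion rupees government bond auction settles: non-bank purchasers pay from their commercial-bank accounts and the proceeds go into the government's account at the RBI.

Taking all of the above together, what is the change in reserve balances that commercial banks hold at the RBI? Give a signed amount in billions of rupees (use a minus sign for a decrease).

RBI balance sheet:
  Assets:      Loans to banks −203B, Foreign assets +179B
  Liabilities: Bank reserves −485B, Government deposits +461B
So the change in reserve balances that commercial banks hold at the RBI is -485 billion.

-485 billion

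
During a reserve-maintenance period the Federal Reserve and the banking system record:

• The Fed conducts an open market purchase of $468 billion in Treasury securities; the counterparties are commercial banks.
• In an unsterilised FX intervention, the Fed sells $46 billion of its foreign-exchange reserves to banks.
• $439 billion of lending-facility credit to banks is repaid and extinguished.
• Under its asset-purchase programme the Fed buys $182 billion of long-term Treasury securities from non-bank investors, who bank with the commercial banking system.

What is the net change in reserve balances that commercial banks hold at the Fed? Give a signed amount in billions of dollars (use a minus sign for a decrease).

+$165 billion

Fed balance sheet:
  Assets:      Securities +$650B, Loans to banks −$439B, Foreign assets −$46B
  Liabilities: Bank reserves +$165B
So the change in reserve balances that commercial banks hold at the Fed is +$165 billion.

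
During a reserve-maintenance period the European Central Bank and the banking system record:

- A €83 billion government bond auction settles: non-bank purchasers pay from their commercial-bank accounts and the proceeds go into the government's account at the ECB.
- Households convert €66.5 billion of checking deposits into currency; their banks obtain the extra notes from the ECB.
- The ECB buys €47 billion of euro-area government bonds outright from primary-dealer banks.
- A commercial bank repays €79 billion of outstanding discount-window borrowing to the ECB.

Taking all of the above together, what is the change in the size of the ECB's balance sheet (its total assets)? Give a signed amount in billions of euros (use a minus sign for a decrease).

Government account inflow €83 billion: only the composition of liabilities changes → 0.
Currency withdrawal €66.5 billion: only the composition of liabilities changes → 0.
OMO purchase (from banks) €47 billion: an ECB asset is acquired → +€47B.
Discount-window repayment €79 billion: an ECB asset is shed → −€79B.
Net: 0 + 0 + 47 − 79 = -€32 billion.

-€32 billion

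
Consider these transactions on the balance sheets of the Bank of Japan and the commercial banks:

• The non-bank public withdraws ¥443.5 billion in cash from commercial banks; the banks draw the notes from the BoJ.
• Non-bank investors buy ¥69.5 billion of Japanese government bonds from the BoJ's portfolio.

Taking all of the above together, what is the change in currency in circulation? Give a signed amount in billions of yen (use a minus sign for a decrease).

+¥443.5 billion

BoJ balance sheet:
  Assets:      Securities −¥69.5B
  Liabilities: Bank reserves −¥513B, Currency in circulation +¥443.5B
So the change in currency in circulation is +¥443.5 billion.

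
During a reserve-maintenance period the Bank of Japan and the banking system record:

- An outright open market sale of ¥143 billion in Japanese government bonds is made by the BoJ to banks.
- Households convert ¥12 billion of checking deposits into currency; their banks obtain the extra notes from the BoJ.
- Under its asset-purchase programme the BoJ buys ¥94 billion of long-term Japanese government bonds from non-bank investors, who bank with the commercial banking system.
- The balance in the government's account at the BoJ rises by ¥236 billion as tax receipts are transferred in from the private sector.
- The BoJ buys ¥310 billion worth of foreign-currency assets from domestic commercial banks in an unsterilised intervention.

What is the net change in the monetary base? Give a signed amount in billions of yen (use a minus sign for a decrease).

OMO sale (to banks) ¥143 billion: BoJ balance sheet contracts → −¥143B.
Currency withdrawal ¥12 billion: just a shift between currency and reserves — both are base money → 0.
Asset purchase (from non-banks) ¥94 billion: BoJ balance sheet expands → +¥94B.
Government account inflow ¥236 billion: reserves shift to a non-base liability → −¥236B.
FX purchase ¥310 billion: BoJ balance sheet expands → +¥310B.
Net: −143 + 0 + 94 − 236 + 310 = +¥25 billion.

+¥25 billion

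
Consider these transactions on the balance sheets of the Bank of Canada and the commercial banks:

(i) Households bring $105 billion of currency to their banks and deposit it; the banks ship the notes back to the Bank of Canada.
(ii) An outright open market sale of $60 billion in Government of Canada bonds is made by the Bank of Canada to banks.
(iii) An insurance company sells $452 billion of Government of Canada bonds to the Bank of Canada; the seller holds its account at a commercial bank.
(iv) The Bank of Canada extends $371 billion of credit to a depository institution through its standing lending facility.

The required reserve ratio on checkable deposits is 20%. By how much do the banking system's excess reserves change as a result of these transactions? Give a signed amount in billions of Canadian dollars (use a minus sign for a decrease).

+$756.6 billion

Currency deposit $105 billion: reserves +$105B, deposits +$105B.
OMO sale (to banks) $60 billion: reserves −$60B, deposits 0.
Asset purchase (from non-banks) $452 billion: reserves +$452B, deposits +$452B.
Discount-window loan $371 billion: reserves +$371B, deposits 0.
Totals: Δreserves = +$868B, Δdeposits = +$557B.
Δrequired reserves = 20% × +$557B = +$111.4B.
Δexcess reserves = Δreserves − Δrequired = +$868B − (+$111.4B) = +$756.6 billion.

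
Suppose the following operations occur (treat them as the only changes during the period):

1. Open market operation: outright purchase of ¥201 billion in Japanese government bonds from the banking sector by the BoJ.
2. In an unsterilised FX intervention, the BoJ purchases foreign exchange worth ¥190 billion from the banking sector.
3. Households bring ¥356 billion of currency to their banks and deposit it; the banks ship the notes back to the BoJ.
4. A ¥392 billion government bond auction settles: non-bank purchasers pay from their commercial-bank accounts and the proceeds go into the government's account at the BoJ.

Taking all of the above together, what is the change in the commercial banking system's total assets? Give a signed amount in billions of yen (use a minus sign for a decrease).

BoJ balance sheet:
  Assets:      Securities +¥201B, Foreign assets +¥190B
  Liabilities: Bank reserves +¥355B, Currency in circulation −¥356B, Government deposits +¥392B
Commercial banking system:
  Assets:      Reserves at CB +¥355B, Securities −¥201B, Foreign assets −¥190B
  Liabilities: Checkable deposits −¥36B
Change in total bank assets = -¥36 billion.

-¥36 billion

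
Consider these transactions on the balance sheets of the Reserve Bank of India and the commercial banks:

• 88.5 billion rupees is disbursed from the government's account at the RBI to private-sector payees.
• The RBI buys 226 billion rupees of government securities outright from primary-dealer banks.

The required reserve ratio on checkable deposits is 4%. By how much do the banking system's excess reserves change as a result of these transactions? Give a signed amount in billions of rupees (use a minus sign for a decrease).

Government spending 88.5 billion rupees: reserves +88.5B, deposits +88.5B.
OMO purchase (from banks) 226 billion rupees: reserves +226B, deposits 0.
Totals: Δreserves = +314.5B, Δdeposits = +88.5B.
Δrequired reserves = 4% × +88.5B = +3.54B.
Δexcess reserves = Δreserves − Δrequired = +314.5B − (+3.54B) = +310.96 billion.

+310.96 billion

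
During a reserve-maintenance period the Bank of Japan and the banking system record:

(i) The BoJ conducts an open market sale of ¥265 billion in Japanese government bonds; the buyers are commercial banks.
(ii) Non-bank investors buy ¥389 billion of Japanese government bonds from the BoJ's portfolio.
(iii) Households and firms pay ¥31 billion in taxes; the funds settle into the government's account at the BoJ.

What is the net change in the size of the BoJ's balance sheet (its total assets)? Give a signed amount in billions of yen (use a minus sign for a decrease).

OMO sale (to banks) ¥265 billion: a BoJ asset is shed → −¥265B.
Asset sale (to non-banks) ¥389 billion: a BoJ asset is shed → −¥389B.
Government account inflow ¥31 billion: only the composition of liabilities changes → 0.
Net: −265 − 389 + 0 = -¥654 billion.

-¥654 billion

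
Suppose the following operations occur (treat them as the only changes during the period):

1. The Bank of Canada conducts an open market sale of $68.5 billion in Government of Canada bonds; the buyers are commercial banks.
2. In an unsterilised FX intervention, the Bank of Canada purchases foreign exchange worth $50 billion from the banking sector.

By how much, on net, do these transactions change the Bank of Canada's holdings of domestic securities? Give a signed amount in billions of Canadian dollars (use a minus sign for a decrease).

Bank of Canada balance sheet:
  Assets:      Securities −$68.5B, Foreign assets +$50B
  Liabilities: Bank reserves −$18.5B
So the change in the Bank of Canada's holdings of domestic securities is -$68.5 billion.

-$68.5 billion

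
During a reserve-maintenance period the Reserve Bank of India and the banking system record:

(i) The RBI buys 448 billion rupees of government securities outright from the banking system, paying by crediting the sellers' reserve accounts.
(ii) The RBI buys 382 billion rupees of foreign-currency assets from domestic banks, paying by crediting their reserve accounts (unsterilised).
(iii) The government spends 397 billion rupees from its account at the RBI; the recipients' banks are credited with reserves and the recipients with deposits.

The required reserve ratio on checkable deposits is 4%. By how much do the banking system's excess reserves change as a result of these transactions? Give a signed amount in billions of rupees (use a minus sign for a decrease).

+1211.12 billion

OMO purchase (from banks) 448 billion rupees: reserves +448B, deposits 0.
FX purchase 382 billion rupees: reserves +382B, deposits 0.
Government spending 397 billion rupees: reserves +397B, deposits +397B.
Totals: Δreserves = +1227B, Δdeposits = +397B.
Δrequired reserves = 4% × +397B = +15.88B.
Δexcess reserves = Δreserves − Δrequired = +1227B − (+15.88B) = +1211.12 billion.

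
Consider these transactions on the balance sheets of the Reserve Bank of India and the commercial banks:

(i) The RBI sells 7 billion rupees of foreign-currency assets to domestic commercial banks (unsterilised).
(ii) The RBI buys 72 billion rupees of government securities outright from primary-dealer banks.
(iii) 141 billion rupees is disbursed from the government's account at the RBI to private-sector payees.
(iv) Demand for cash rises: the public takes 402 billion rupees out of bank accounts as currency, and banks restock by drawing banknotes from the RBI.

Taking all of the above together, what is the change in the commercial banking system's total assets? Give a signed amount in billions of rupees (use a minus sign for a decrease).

-261 billion

FX sale 7 billion rupees: just an asset swap on bank balance sheets → 0.
OMO purchase (from banks) 72 billion rupees: just an asset swap on bank balance sheets → 0.
Government spending 141 billion rupees: bank balance sheets expand → +141B.
Currency withdrawal 402 billion rupees: bank balance sheets shrink → −402B.
Net: 0 + 0 + 141 − 402 = -261 billion.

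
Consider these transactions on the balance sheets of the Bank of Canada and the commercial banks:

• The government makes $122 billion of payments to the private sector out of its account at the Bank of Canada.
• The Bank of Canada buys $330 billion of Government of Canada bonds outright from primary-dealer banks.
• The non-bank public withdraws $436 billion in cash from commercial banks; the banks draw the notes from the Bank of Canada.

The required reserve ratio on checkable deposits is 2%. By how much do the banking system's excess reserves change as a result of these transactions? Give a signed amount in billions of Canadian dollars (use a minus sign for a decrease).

Government spending $122 billion: reserves +$122B, deposits +$122B.
OMO purchase (from banks) $330 billion: reserves +$330B, deposits 0.
Currency withdrawal $436 billion: reserves −$436B, deposits −$436B.
Totals: Δreserves = +$16B, Δdeposits = −$314B.
Δrequired reserves = 2% × −$314B = −$6.28B.
Δexcess reserves = Δreserves − Δrequired = +$16B − (−$6.28B) = +$22.28 billion.

+$22.28 billion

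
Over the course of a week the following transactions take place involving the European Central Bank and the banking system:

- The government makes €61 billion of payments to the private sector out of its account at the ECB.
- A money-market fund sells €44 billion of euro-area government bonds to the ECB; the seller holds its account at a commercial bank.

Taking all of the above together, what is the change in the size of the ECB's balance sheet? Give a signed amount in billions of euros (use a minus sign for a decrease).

Government spending €61 billion: only the composition of liabilities changes → 0.
Asset purchase (from non-banks) €44 billion: an ECB asset is acquired → +€44B.
Net: 0 + 44 = +€44 billion.

+€44 billion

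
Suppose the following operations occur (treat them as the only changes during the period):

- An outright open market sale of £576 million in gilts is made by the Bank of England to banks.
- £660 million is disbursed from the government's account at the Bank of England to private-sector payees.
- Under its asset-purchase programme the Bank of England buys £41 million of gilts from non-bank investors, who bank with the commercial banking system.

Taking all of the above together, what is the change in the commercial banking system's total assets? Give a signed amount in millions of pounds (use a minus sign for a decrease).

Bank of England balance sheet:
  Assets:      Securities −£535M
  Liabilities: Bank reserves +£125M, Government deposits −£660M
Commercial banking system:
  Assets:      Reserves at CB +£125M, Securities +£576M
  Liabilities: Checkable deposits +£701M
Change in total bank assets = +£701 million.

+£701 million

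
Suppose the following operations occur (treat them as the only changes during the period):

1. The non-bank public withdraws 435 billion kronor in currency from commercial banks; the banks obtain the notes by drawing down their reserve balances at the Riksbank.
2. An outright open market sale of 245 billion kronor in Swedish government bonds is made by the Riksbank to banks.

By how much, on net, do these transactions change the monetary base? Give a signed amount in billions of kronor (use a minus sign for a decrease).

-245 billion

Riksbank balance sheet:
  Assets:      Securities −245B
  Liabilities: Bank reserves −680B, Currency in circulation +435B
Commercial banking system:
  Assets:      Reserves at CB −680B, Securities +245B
  Liabilities: Checkable deposits −435B
Monetary base = currency + reserves: +435B + (−680B) = -245 billion.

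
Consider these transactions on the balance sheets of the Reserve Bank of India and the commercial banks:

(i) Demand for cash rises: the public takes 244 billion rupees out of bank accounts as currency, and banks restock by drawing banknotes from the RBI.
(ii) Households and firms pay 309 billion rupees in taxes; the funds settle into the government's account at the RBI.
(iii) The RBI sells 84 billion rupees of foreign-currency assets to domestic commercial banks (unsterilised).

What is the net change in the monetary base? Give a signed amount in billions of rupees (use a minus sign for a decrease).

-393 billion

Currency withdrawal 244 billion rupees: just a shift between currency and reserves — both are base money → 0.
Government account inflow 309 billion rupees: reserves shift to a non-base liability → −309B.
FX sale 84 billion rupees: RBI balance sheet contracts → −84B.
Net: 0 − 309 − 84 = -393 billion.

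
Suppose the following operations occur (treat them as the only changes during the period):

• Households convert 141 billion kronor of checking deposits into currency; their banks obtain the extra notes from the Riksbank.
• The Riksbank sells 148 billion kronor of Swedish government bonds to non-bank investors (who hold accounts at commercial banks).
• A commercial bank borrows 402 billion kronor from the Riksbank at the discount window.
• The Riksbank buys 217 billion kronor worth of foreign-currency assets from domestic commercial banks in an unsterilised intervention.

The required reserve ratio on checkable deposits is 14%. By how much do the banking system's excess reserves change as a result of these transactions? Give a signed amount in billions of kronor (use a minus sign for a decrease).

Currency withdrawal 141 billion kronor: reserves −141B, deposits −141B.
Asset sale (to non-banks) 148 billion kronor: reserves −148B, deposits −148B.
Discount-window loan 402 billion kronor: reserves +402B, deposits 0.
FX purchase 217 billion kronor: reserves +217B, deposits 0.
Totals: Δreserves = +330B, Δdeposits = −289B.
Δrequired reserves = 14% × −289B = −40.46B.
Δexcess reserves = Δreserves − Δrequired = +330B − (−40.46B) = +370.46 billion.

+370.46 billion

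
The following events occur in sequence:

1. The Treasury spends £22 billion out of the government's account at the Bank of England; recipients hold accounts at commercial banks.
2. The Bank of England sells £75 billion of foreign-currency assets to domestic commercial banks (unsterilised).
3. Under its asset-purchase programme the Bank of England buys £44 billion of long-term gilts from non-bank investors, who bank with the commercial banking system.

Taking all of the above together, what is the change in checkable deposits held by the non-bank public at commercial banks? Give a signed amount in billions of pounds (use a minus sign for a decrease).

+£66 billion

Bank of England balance sheet:
  Assets:      Securities +£44B, Foreign assets −£75B
  Liabilities: Bank reserves −£9B, Government deposits −£22B
Commercial banking system:
  Assets:      Reserves at CB −£9B, Foreign assets +£75B
  Liabilities: Checkable deposits +£66B
So the change in checkable deposits held by the non-bank public at commercial banks is +£66 billion.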